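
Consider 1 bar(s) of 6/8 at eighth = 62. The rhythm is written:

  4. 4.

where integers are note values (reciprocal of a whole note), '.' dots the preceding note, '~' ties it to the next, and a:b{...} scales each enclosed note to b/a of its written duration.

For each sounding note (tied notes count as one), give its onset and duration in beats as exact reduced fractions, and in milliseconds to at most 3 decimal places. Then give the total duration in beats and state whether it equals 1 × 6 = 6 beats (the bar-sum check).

1) 0.0ms=0b +2903.226ms=3b
2) 2903.226ms=3b +2903.226ms=3b
Σ=6b of 6 (62bpm 6/8) — PASS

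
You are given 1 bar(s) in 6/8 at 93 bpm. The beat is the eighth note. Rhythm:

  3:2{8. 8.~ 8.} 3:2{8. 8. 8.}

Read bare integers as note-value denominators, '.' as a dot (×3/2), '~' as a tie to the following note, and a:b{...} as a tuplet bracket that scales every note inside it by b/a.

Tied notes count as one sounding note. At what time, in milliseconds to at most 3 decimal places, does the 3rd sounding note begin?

1. 0.0ms @ 0 + 645.161ms (1)
2. 645.161ms @ 1 + 1290.323ms (2)
3. 1935.484ms @ 3 + 645.161ms (1)
4. 2580.645ms @ 4 + 645.161ms (1)
5. 3225.806ms @ 5 + 645.161ms (1)

note 3 onset = 3b = 1935.484ms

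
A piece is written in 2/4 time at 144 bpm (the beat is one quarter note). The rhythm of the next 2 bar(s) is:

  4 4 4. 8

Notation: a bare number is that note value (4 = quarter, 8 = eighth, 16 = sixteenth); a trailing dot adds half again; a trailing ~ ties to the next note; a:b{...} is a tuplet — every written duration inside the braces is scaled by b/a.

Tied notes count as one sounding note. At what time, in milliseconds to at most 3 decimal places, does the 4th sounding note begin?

1. 0.0ms @ 0 + 416.667ms (1)
2. 416.667ms @ 1 + 416.667ms (1)
3. 833.333ms @ 2 + 625.0ms (3/2)
4. 1458.333ms @ 7/2 + 208.333ms (1/2)

note 4 onset = 7/2b = 1458.333ms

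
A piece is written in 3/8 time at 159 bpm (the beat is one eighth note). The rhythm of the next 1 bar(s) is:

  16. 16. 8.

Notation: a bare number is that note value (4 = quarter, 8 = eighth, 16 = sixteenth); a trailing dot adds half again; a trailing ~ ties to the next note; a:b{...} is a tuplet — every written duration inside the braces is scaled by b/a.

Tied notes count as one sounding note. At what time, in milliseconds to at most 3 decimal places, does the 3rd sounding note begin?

note 3 onset = 3/2b = 566.038ms

1. 0.0ms @ 0 + 283.019ms (3/4)
2. 283.019ms @ 3/4 + 283.019ms (3/4)
3. 566.038ms @ 3/2 + 566.038ms (3/2)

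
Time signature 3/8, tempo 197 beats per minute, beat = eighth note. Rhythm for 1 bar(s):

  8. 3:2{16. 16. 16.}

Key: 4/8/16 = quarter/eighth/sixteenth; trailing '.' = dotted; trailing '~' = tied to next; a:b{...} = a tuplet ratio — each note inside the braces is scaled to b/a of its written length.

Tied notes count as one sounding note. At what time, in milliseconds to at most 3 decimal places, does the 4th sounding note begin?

1. 0.0ms @ 0 + 456.853ms (3/2)
2. 456.853ms @ 3/2 + 152.284ms (1/2)
3. 609.137ms @ 2 + 152.284ms (1/2)
4. 761.421ms @ 5/2 + 152.284ms (1/2)

note 4 onset = 5/2b = 761.421ms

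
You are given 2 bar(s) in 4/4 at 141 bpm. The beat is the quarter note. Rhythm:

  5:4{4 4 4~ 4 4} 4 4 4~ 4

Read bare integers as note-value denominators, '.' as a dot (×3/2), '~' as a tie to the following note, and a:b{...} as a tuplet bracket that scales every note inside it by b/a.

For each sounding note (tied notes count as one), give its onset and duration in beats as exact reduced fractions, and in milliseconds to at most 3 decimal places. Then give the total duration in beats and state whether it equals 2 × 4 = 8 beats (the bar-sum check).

1) 0.0ms=0b +340.426ms=4/5b
2) 340.426ms=4/5b +340.426ms=4/5b
3) 680.851ms=8/5b +680.851ms=8/5b
4) 1361.702ms=16/5b +340.426ms=4/5b
5) 1702.128ms=4b +425.532ms=1b
6) 2127.66ms=5b +425.532ms=1b
7) 2553.191ms=6b +851.064ms=2b
Σ=8b of 8 (141bpm 4/4) — PASS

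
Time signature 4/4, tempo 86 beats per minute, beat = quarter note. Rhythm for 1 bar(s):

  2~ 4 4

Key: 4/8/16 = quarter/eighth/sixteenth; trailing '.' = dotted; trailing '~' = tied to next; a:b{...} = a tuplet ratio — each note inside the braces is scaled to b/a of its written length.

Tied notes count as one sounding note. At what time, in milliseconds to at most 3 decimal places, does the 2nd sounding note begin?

1. 0.0ms @ 0 + 2093.023ms (3)
2. 2093.023ms @ 3 + 697.674ms (1)

note 2 onset = 3b = 2093.023ms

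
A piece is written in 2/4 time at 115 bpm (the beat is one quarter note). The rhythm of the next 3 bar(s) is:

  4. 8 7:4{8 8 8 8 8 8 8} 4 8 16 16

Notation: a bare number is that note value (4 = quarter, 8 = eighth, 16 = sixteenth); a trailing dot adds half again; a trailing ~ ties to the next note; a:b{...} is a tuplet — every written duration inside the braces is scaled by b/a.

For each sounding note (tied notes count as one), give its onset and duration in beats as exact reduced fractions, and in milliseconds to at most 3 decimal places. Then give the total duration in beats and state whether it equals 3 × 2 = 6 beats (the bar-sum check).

1) 0.0ms=0b +782.609ms=3/2b
2) 782.609ms=3/2b +260.87ms=1/2b
3) 1043.478ms=2b +149.068ms=2/7b
4) 1192.547ms=16/7b +149.068ms=2/7b
5) 1341.615ms=18/7b +149.068ms=2/7b
6) 1490.683ms=20/7b +149.068ms=2/7b
7) 1639.752ms=22/7b +149.068ms=2/7b
8) 1788.82ms=24/7b +149.068ms=2/7b
9) 1937.888ms=26/7b +149.068ms=2/7b
10) 2086.957ms=4b +521.739ms=1b
11) 2608.696ms=5b +260.87ms=1/2b
12) 2869.565ms=11/2b +130.435ms=1/4b
13) 3000.0ms=23/4b +130.435ms=1/4b
Σ=6b of 6 (115bpm 2/4) — PASS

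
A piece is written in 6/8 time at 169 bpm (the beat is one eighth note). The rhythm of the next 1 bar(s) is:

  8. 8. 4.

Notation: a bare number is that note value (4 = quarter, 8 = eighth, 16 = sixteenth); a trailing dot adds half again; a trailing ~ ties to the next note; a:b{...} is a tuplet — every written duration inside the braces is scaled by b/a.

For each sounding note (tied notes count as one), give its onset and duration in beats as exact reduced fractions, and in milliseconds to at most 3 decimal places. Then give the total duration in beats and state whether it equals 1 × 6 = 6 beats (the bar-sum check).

1) 0.0ms=0b +532.544ms=3/2b
2) 532.544ms=3/2b +532.544ms=3/2b
3) 1065.089ms=3b +1065.089ms=3b
Σ=6b of 6 (169bpm 6/8) — PASS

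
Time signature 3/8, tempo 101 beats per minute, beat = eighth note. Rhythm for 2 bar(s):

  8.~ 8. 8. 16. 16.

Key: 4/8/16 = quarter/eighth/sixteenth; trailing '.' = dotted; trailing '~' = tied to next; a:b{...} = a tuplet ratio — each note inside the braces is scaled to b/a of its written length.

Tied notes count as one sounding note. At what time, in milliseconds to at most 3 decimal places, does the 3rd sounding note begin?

note 3 onset = 9/2b = 2673.267ms

1. 0.0ms @ 0 + 1782.178ms (3)
2. 1782.178ms @ 3 + 891.089ms (3/2)
3. 2673.267ms @ 9/2 + 445.545ms (3/4)
4. 3118.812ms @ 21/4 + 445.545ms (3/4)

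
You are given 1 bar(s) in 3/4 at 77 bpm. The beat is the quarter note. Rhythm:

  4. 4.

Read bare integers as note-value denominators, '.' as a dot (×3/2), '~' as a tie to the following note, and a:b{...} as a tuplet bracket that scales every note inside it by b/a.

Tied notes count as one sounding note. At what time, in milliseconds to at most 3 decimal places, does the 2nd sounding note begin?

1. 0.0ms @ 0 + 1168.831ms (3/2)
2. 1168.831ms @ 3/2 + 1168.831ms (3/2)

note 2 onset = 3/2b = 1168.831ms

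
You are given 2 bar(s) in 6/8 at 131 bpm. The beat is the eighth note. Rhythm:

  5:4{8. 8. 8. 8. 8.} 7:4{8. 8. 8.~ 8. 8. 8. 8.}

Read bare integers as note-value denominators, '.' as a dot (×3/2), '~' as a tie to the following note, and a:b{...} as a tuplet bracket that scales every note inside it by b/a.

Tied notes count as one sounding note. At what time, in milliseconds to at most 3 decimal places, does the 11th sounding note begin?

1. 0.0ms @ 0 + 549.618ms (6/5)
2. 549.618ms @ 6/5 + 549.618ms (6/5)
3. 1099.237ms @ 12/5 + 549.618ms (6/5)
4. 1648.855ms @ 18/5 + 549.618ms (6/5)
5. 2198.473ms @ 24/5 + 549.618ms (6/5)
6. 2748.092ms @ 6 + 392.585ms (6/7)
7. 3140.676ms @ 48/7 + 392.585ms (6/7)
8. 3533.261ms @ 54/7 + 785.169ms (12/7)
9. 4318.43ms @ 66/7 + 392.585ms (6/7)
10. 4711.014ms @ 72/7 + 392.585ms (6/7)
11. 5103.599ms @ 78/7 + 392.585ms (6/7)

note 11 onset = 78/7b = 5103.599ms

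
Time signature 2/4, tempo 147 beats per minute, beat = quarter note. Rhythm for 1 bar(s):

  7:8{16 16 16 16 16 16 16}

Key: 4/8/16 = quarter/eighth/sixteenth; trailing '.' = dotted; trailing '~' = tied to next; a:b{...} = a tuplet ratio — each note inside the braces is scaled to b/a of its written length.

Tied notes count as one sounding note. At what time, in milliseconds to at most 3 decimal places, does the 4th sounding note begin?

note 4 onset = 6/7b = 349.854ms

1. 0.0ms @ 0 + 116.618ms (2/7)
2. 116.618ms @ 2/7 + 116.618ms (2/7)
3. 233.236ms @ 4/7 + 116.618ms (2/7)
4. 349.854ms @ 6/7 + 116.618ms (2/7)
5. 466.472ms @ 8/7 + 116.618ms (2/7)
6. 583.09ms @ 10/7 + 116.618ms (2/7)
7. 699.708ms @ 12/7 + 116.618ms (2/7)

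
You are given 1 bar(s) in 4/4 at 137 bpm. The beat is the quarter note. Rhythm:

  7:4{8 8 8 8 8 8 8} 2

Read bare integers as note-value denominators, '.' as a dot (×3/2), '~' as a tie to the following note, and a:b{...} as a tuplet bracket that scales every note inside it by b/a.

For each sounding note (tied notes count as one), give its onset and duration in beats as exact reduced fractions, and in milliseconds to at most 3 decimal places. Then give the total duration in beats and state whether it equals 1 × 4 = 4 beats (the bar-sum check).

1) 0.0ms=0b +125.13ms=2/7b
2) 125.13ms=2/7b +125.13ms=2/7b
3) 250.261ms=4/7b +125.13ms=2/7b
4) 375.391ms=6/7b +125.13ms=2/7b
5) 500.521ms=8/7b +125.13ms=2/7b
6) 625.652ms=10/7b +125.13ms=2/7b
7) 750.782ms=12/7b +125.13ms=2/7b
8) 875.912ms=2b +875.912ms=2b
Σ=4b of 4 (137bpm 4/4) — PASS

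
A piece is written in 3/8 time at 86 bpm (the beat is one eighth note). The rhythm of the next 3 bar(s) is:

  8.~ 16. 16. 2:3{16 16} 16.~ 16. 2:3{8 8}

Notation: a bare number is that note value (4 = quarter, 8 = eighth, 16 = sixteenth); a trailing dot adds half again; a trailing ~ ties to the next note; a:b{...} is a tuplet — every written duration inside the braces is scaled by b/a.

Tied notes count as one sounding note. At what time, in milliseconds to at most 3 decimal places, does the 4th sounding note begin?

1. 0.0ms @ 0 + 1569.767ms (9/4)
2. 1569.767ms @ 9/4 + 523.256ms (3/4)
3. 2093.023ms @ 3 + 523.256ms (3/4)
4. 2616.279ms @ 15/4 + 523.256ms (3/4)
5. 3139.535ms @ 9/2 + 1046.512ms (3/2)
6. 4186.047ms @ 6 + 1046.512ms (3/2)
7. 5232.558ms @ 15/2 + 1046.512ms (3/2)

note 4 onset = 15/4b = 2616.279ms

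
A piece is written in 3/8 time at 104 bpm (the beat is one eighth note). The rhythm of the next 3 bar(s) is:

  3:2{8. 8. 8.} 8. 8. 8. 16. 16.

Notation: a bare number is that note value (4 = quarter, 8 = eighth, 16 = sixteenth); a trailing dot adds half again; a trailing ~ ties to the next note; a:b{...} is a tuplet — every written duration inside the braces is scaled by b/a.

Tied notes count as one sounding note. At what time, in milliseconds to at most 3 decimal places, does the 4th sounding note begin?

note 4 onset = 3b = 1730.769ms

1. 0.0ms @ 0 + 576.923ms (1)
2. 576.923ms @ 1 + 576.923ms (1)
3. 1153.846ms @ 2 + 576.923ms (1)
4. 1730.769ms @ 3 + 865.385ms (3/2)
5. 2596.154ms @ 9/2 + 865.385ms (3/2)
6. 3461.538ms @ 6 + 865.385ms (3/2)
7. 4326.923ms @ 15/2 + 432.692ms (3/4)
8. 4759.615ms @ 33/4 + 432.692ms (3/4)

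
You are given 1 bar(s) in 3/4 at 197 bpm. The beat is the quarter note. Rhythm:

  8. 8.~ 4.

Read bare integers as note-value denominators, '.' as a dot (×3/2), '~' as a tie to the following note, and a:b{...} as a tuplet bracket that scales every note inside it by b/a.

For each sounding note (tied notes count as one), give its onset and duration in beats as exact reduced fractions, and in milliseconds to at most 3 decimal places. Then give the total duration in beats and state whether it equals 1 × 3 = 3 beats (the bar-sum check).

1) 0.0ms=0b +228.426ms=3/4b
2) 228.426ms=3/4b +685.279ms=9/4b
Σ=3b of 3 (197bpm 3/4) — PASS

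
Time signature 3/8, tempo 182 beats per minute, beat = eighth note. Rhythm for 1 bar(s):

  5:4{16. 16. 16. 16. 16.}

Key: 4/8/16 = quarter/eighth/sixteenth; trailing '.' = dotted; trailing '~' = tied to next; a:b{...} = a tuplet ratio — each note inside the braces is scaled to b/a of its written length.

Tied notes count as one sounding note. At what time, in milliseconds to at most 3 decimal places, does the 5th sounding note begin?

note 5 onset = 12/5b = 791.209ms

1. 0.0ms @ 0 + 197.802ms (3/5)
2. 197.802ms @ 3/5 + 197.802ms (3/5)
3. 395.604ms @ 6/5 + 197.802ms (3/5)
4. 593.407ms @ 9/5 + 197.802ms (3/5)
5. 791.209ms @ 12/5 + 197.802ms (3/5)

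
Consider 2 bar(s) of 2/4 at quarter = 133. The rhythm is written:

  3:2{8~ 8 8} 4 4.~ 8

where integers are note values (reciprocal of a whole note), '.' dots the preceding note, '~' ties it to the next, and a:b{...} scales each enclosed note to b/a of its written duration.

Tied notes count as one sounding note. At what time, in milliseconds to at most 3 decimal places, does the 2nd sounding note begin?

1. 0.0ms @ 0 + 300.752ms (2/3)
2. 300.752ms @ 2/3 + 150.376ms (1/3)
3. 451.128ms @ 1 + 451.128ms (1)
4. 902.256ms @ 2 + 902.256ms (2)

note 2 onset = 2/3b = 300.752ms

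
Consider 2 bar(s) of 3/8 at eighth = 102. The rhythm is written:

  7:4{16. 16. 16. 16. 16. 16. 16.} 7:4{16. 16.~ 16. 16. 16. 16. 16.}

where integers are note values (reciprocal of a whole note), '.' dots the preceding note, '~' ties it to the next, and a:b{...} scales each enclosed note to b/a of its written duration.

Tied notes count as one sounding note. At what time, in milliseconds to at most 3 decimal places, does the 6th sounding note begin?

note 6 onset = 15/7b = 1260.504ms

1. 0.0ms @ 0 + 252.101ms (3/7)
2. 252.101ms @ 3/7 + 252.101ms (3/7)
3. 504.202ms @ 6/7 + 252.101ms (3/7)
4. 756.303ms @ 9/7 + 252.101ms (3/7)
5. 1008.403ms @ 12/7 + 252.101ms (3/7)
6. 1260.504ms @ 15/7 + 252.101ms (3/7)
7. 1512.605ms @ 18/7 + 252.101ms (3/7)
8. 1764.706ms @ 3 + 252.101ms (3/7)
9. 2016.807ms @ 24/7 + 504.202ms (6/7)
10. 2521.008ms @ 30/7 + 252.101ms (3/7)
11. 2773.109ms @ 33/7 + 252.101ms (3/7)
12. 3025.21ms @ 36/7 + 252.101ms (3/7)
13. 3277.311ms @ 39/7 + 252.101ms (3/7)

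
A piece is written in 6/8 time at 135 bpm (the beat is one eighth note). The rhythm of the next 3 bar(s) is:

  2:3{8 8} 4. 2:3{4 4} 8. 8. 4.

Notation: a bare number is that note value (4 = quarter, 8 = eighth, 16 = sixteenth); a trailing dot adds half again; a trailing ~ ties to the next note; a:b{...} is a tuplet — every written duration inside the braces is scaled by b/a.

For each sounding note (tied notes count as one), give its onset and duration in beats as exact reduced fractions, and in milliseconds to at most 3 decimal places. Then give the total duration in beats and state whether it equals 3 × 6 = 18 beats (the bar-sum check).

1) 0.0ms=0b +666.667ms=3/2b
2) 666.667ms=3/2b +666.667ms=3/2b
3) 1333.333ms=3b +1333.333ms=3b
4) 2666.667ms=6b +1333.333ms=3b
5) 4000.0ms=9b +1333.333ms=3b
6) 5333.333ms=12b +666.667ms=3/2b
7) 6000.0ms=27/2b +666.667ms=3/2b
8) 6666.667ms=15b +1333.333ms=3b
Σ=18b of 18 (135bpm 6/8) — PASS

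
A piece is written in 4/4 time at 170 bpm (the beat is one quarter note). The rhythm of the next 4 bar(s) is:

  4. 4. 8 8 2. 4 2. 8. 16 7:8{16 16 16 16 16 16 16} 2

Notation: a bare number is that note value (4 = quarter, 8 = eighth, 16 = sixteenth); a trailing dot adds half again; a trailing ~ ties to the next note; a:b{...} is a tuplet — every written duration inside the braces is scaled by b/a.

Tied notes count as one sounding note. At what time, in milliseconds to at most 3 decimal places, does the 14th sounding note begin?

1. 0.0ms @ 0 + 529.412ms (3/2)
2. 529.412ms @ 3/2 + 529.412ms (3/2)
3. 1058.824ms @ 3 + 176.471ms (1/2)
4. 1235.294ms @ 7/2 + 176.471ms (1/2)
5. 1411.765ms @ 4 + 1058.824ms (3)
6. 2470.588ms @ 7 + 352.941ms (1)
7. 2823.529ms @ 8 + 1058.824ms (3)
8. 3882.353ms @ 11 + 264.706ms (3/4)
9. 4147.059ms @ 47/4 + 88.235ms (1/4)
10. 4235.294ms @ 12 + 100.84ms (2/7)
11. 4336.134ms @ 86/7 + 100.84ms (2/7)
12. 4436.975ms @ 88/7 + 100.84ms (2/7)
13. 4537.815ms @ 90/7 + 100.84ms (2/7)
14. 4638.655ms @ 92/7 + 100.84ms (2/7)
15. 4739.496ms @ 94/7 + 100.84ms (2/7)
16. 4840.336ms @ 96/7 + 100.84ms (2/7)
17. 4941.176ms @ 14 + 705.882ms (2)

note 14 onset = 92/7b = 4638.655ms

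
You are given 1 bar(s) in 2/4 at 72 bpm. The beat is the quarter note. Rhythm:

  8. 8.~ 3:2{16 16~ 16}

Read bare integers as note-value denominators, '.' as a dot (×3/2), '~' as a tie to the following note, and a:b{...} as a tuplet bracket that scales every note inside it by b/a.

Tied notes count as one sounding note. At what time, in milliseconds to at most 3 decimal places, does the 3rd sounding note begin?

1. 0.0ms @ 0 + 625.0ms (3/4)
2. 625.0ms @ 3/4 + 763.889ms (11/12)
3. 1388.889ms @ 5/3 + 277.778ms (1/3)

note 3 onset = 5/3b = 1388.889ms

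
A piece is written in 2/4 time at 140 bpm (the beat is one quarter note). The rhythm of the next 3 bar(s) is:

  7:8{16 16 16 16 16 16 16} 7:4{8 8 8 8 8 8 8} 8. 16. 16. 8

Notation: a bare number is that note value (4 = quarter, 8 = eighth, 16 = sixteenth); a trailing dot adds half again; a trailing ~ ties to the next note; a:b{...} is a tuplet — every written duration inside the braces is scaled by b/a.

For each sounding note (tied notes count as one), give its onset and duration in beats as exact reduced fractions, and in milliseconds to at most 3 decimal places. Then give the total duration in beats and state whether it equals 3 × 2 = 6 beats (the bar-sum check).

1) 0.0ms=0b +122.449ms=2/7b
2) 122.449ms=2/7b +122.449ms=2/7b
3) 244.898ms=4/7b +122.449ms=2/7b
4) 367.347ms=6/7b +122.449ms=2/7b
5) 489.796ms=8/7b +122.449ms=2/7b
6) 612.245ms=10/7b +122.449ms=2/7b
7) 734.694ms=12/7b +122.449ms=2/7b
8) 857.143ms=2b +122.449ms=2/7b
9) 979.592ms=16/7b +122.449ms=2/7b
10) 1102.041ms=18/7b +122.449ms=2/7b
11) 1224.49ms=20/7b +122.449ms=2/7b
12) 1346.939ms=22/7b +122.449ms=2/7b
13) 1469.388ms=24/7b +122.449ms=2/7b
14) 1591.837ms=26/7b +122.449ms=2/7b
15) 1714.286ms=4b +321.429ms=3/4b
16) 2035.714ms=19/4b +160.714ms=3/8b
17) 2196.429ms=41/8b +160.714ms=3/8b
18) 2357.143ms=11/2b +214.286ms=1/2b
Σ=6b of 6 (140bpm 2/4) — PASS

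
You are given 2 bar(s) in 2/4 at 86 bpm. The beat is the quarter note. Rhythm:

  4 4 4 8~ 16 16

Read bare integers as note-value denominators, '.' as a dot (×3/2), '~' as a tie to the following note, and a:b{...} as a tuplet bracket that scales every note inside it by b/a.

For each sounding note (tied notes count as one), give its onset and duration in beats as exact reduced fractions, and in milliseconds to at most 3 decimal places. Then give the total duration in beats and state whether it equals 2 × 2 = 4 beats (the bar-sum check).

1) 0.0ms=0b +697.674ms=1b
2) 697.674ms=1b +697.674ms=1b
3) 1395.349ms=2b +697.674ms=1b
4) 2093.023ms=3b +523.256ms=3/4b
5) 2616.279ms=15/4b +174.419ms=1/4b
Σ=4b of 4 (86bpm 2/4) — PASS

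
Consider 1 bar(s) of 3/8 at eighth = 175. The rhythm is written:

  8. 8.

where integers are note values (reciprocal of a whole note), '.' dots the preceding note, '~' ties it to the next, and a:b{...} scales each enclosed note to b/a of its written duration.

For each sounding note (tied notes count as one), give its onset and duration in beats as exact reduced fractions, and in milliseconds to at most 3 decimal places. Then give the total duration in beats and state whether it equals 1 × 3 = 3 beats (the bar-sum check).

1) 0.0ms=0b +514.286ms=3/2b
2) 514.286ms=3/2b +514.286ms=3/2b
Σ=3b of 3 (175bpm 3/8) — PASS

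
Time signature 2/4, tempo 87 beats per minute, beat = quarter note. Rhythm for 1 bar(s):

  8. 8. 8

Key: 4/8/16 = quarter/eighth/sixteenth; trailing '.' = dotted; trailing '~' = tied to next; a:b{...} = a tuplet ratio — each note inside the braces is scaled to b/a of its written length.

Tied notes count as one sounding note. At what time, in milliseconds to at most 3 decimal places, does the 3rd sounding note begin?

note 3 onset = 3/2b = 1034.483ms

1. 0.0ms @ 0 + 517.241ms (3/4)
2. 517.241ms @ 3/4 + 517.241ms (3/4)
3. 1034.483ms @ 3/2 + 344.828ms (1/2)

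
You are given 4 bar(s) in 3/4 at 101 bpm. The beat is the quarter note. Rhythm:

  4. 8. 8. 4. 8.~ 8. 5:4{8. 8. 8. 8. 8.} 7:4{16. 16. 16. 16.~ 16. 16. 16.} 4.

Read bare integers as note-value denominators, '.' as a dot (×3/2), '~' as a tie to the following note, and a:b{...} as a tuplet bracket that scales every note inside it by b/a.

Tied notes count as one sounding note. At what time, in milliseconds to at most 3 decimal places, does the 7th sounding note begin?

note 7 onset = 33/5b = 3920.792ms

1. 0.0ms @ 0 + 891.089ms (3/2)
2. 891.089ms @ 3/2 + 445.545ms (3/4)
3. 1336.634ms @ 9/4 + 445.545ms (3/4)
4. 1782.178ms @ 3 + 891.089ms (3/2)
5. 2673.267ms @ 9/2 + 891.089ms (3/2)
6. 3564.356ms @ 6 + 356.436ms (3/5)
7. 3920.792ms @ 33/5 + 356.436ms (3/5)
8. 4277.228ms @ 36/5 + 356.436ms (3/5)
9. 4633.663ms @ 39/5 + 356.436ms (3/5)
10. 4990.099ms @ 42/5 + 356.436ms (3/5)
11. 5346.535ms @ 9 + 127.298ms (3/14)
12. 5473.833ms @ 129/14 + 127.298ms (3/14)
13. 5601.132ms @ 66/7 + 127.298ms (3/14)
14. 5728.43ms @ 135/14 + 254.597ms (3/7)
15. 5983.027ms @ 141/14 + 127.298ms (3/14)
16. 6110.325ms @ 72/7 + 127.298ms (3/14)
17. 6237.624ms @ 21/2 + 891.089ms (3/2)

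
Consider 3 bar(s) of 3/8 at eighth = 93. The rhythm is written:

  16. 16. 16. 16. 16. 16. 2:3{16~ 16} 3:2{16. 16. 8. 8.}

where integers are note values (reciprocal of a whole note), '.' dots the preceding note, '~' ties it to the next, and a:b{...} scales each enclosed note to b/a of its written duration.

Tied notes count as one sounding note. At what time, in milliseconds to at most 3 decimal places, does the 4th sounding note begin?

note 4 onset = 9/4b = 1451.613ms

1. 0.0ms @ 0 + 483.871ms (3/4)
2. 483.871ms @ 3/4 + 483.871ms (3/4)
3. 967.742ms @ 3/2 + 483.871ms (3/4)
4. 1451.613ms @ 9/4 + 483.871ms (3/4)
5. 1935.484ms @ 3 + 483.871ms (3/4)
6. 2419.355ms @ 15/4 + 483.871ms (3/4)
7. 2903.226ms @ 9/2 + 967.742ms (3/2)
8. 3870.968ms @ 6 + 322.581ms (1/2)
9. 4193.548ms @ 13/2 + 322.581ms (1/2)
10. 4516.129ms @ 7 + 645.161ms (1)
11. 5161.29ms @ 8 + 645.161ms (1)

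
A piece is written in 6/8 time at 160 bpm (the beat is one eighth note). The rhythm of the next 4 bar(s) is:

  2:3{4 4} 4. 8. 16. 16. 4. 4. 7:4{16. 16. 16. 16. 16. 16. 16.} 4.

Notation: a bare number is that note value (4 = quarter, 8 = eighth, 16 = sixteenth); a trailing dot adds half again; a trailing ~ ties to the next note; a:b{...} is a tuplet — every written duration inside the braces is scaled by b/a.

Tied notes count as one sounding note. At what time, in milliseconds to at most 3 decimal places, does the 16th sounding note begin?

note 16 onset = 21b = 7875.0ms

1. 0.0ms @ 0 + 1125.0ms (3)
2. 1125.0ms @ 3 + 1125.0ms (3)
3. 2250.0ms @ 6 + 1125.0ms (3)
4. 3375.0ms @ 9 + 562.5ms (3/2)
5. 3937.5ms @ 21/2 + 281.25ms (3/4)
6. 4218.75ms @ 45/4 + 281.25ms (3/4)
7. 4500.0ms @ 12 + 1125.0ms (3)
8. 5625.0ms @ 15 + 1125.0ms (3)
9. 6750.0ms @ 18 + 160.714ms (3/7)
10. 6910.714ms @ 129/7 + 160.714ms (3/7)
11. 7071.429ms @ 132/7 + 160.714ms (3/7)
12. 7232.143ms @ 135/7 + 160.714ms (3/7)
13. 7392.857ms @ 138/7 + 160.714ms (3/7)
14. 7553.571ms @ 141/7 + 160.714ms (3/7)
15. 7714.286ms @ 144/7 + 160.714ms (3/7)
16. 7875.0ms @ 21 + 1125.0ms (3)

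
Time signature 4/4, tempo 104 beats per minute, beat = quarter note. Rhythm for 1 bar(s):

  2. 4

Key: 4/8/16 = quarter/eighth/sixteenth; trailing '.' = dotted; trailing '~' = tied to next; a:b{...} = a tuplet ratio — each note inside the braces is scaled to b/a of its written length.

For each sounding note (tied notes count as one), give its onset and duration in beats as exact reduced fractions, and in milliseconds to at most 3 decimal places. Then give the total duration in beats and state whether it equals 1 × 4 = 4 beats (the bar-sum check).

1) 0.0ms=0b +1730.769ms=3b
2) 1730.769ms=3b +576.923ms=1b
Σ=4b of 4 (104bpm 4/4) — PASS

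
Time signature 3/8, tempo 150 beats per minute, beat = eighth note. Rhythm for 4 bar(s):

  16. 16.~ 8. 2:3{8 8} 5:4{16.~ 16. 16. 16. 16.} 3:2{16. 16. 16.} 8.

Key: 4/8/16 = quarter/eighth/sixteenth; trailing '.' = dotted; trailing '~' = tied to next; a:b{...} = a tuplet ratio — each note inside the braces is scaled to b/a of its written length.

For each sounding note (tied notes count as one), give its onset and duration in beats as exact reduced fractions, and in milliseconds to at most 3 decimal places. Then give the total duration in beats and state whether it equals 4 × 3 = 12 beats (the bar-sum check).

1) 0.0ms=0b +300.0ms=3/4b
2) 300.0ms=3/4b +900.0ms=9/4b
3) 1200.0ms=3b +600.0ms=3/2b
4) 1800.0ms=9/2b +600.0ms=3/2b
5) 2400.0ms=6b +480.0ms=6/5b
6) 2880.0ms=36/5b +240.0ms=3/5b
7) 3120.0ms=39/5b +240.0ms=3/5b
8) 3360.0ms=42/5b +240.0ms=3/5b
9) 3600.0ms=9b +200.0ms=1/2b
10) 3800.0ms=19/2b +200.0ms=1/2b
11) 4000.0ms=10b +200.0ms=1/2b
12) 4200.0ms=21/2b +600.0ms=3/2b
Σ=12b of 12 (150bpm 3/8) — PASS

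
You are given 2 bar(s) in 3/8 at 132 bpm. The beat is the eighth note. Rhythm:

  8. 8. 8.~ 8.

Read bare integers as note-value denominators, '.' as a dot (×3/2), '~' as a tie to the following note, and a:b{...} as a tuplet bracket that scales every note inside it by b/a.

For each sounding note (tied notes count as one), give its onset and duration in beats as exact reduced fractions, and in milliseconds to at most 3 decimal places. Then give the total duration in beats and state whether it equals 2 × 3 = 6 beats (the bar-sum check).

1) 0.0ms=0b +681.818ms=3/2b
2) 681.818ms=3/2b +681.818ms=3/2b
3) 1363.636ms=3b +1363.636ms=3b
Σ=6b of 6 (132bpm 3/8) — PASS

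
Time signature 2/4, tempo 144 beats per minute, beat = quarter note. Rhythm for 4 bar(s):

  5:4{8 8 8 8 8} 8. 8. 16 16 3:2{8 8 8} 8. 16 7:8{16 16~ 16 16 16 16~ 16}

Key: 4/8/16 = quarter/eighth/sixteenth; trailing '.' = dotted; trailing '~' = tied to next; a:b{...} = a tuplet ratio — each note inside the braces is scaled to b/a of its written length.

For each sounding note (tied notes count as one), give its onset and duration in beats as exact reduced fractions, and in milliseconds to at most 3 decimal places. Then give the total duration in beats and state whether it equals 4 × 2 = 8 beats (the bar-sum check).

1) 0.0ms=0b +166.667ms=2/5b
2) 166.667ms=2/5b +166.667ms=2/5b
3) 333.333ms=4/5b +166.667ms=2/5b
4) 500.0ms=6/5b +166.667ms=2/5b
5) 666.667ms=8/5b +166.667ms=2/5b
6) 833.333ms=2b +312.5ms=3/4b
7) 1145.833ms=11/4b +312.5ms=3/4b
8) 1458.333ms=7/2b +104.167ms=1/4b
9) 1562.5ms=15/4b +104.167ms=1/4b
10) 1666.667ms=4b +138.889ms=1/3b
11) 1805.556ms=13/3b +138.889ms=1/3b
12) 1944.444ms=14/3b +138.889ms=1/3b
13) 2083.333ms=5b +312.5ms=3/4b
14) 2395.833ms=23/4b +104.167ms=1/4b
15) 2500.0ms=6b +119.048ms=2/7b
16) 2619.048ms=44/7b +238.095ms=4/7b
17) 2857.143ms=48/7b +119.048ms=2/7b
18) 2976.19ms=50/7b +119.048ms=2/7b
19) 3095.238ms=52/7b +238.095ms=4/7b
Σ=8b of 8 (144bpm 2/4) — PASS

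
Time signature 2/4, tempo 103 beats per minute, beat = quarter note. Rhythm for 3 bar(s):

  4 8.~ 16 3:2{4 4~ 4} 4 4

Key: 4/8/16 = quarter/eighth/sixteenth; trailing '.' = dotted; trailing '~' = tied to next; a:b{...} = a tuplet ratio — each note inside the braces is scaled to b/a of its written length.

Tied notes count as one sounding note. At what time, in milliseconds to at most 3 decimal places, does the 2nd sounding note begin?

1. 0.0ms @ 0 + 582.524ms (1)
2. 582.524ms @ 1 + 582.524ms (1)
3. 1165.049ms @ 2 + 388.35ms (2/3)
4. 1553.398ms @ 8/3 + 776.699ms (4/3)
5. 2330.097ms @ 4 + 582.524ms (1)
6. 2912.621ms @ 5 + 582.524ms (1)

note 2 onset = 1b = 582.524ms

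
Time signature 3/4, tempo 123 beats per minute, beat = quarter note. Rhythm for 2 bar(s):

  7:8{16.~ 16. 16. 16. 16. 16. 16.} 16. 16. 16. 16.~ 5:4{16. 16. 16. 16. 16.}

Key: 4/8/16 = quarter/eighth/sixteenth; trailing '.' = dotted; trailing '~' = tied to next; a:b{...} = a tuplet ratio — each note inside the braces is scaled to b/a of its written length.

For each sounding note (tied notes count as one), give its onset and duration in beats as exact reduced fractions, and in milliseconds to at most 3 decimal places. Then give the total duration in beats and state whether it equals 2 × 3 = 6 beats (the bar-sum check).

1) 0.0ms=0b +418.118ms=6/7b
2) 418.118ms=6/7b +209.059ms=3/7b
3) 627.178ms=9/7b +209.059ms=3/7b
4) 836.237ms=12/7b +209.059ms=3/7b
5) 1045.296ms=15/7b +209.059ms=3/7b
6) 1254.355ms=18/7b +209.059ms=3/7b
7) 1463.415ms=3b +182.927ms=3/8b
8) 1646.341ms=27/8b +182.927ms=3/8b
9) 1829.268ms=15/4b +182.927ms=3/8b
10) 2012.195ms=33/8b +329.268ms=27/40b
11) 2341.463ms=24/5b +146.341ms=3/10b
12) 2487.805ms=51/10b +146.341ms=3/10b
13) 2634.146ms=27/5b +146.341ms=3/10b
14) 2780.488ms=57/10b +146.341ms=3/10b
Σ=6b of 6 (123bpm 3/4) — PASS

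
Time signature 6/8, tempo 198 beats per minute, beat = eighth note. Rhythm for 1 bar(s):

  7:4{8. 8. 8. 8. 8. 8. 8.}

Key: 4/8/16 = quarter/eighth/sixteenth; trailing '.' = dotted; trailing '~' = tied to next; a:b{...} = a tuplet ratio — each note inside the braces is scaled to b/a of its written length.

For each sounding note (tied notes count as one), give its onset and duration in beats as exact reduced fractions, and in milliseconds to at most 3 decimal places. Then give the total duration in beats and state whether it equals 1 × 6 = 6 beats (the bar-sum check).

1) 0.0ms=0b +259.74ms=6/7b
2) 259.74ms=6/7b +259.74ms=6/7b
3) 519.481ms=12/7b +259.74ms=6/7b
4) 779.221ms=18/7b +259.74ms=6/7b
5) 1038.961ms=24/7b +259.74ms=6/7b
6) 1298.701ms=30/7b +259.74ms=6/7b
7) 1558.442ms=36/7b +259.74ms=6/7b
Σ=6b of 6 (198bpm 6/8) — PASS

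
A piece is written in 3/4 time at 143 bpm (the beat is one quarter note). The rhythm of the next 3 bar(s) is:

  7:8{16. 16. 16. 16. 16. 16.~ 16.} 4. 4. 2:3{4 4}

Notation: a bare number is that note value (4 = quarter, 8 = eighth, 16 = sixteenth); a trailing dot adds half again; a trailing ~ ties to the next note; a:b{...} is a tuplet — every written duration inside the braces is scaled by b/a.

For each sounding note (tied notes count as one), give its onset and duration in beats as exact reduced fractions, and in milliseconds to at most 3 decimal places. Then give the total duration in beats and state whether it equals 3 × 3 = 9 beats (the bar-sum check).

1) 0.0ms=0b +179.82ms=3/7b
2) 179.82ms=3/7b +179.82ms=3/7b
3) 359.64ms=6/7b +179.82ms=3/7b
4) 539.461ms=9/7b +179.82ms=3/7b
5) 719.281ms=12/7b +179.82ms=3/7b
6) 899.101ms=15/7b +359.64ms=6/7b
7) 1258.741ms=3b +629.371ms=3/2b
8) 1888.112ms=9/2b +629.371ms=3/2b
9) 2517.483ms=6b +629.371ms=3/2b
10) 3146.853ms=15/2b +629.371ms=3/2b
Σ=9b of 9 (143bpm 3/4) — PASS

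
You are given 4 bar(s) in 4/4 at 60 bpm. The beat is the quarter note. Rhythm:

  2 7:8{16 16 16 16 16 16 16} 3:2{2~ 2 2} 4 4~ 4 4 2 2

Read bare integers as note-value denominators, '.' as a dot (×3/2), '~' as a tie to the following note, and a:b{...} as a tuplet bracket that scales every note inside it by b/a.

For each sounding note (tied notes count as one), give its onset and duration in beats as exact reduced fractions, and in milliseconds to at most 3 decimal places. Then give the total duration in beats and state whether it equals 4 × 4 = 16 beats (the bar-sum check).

1) 0.0ms=0b +2000.0ms=2b
2) 2000.0ms=2b +285.714ms=2/7b
3) 2285.714ms=16/7b +285.714ms=2/7b
4) 2571.429ms=18/7b +285.714ms=2/7b
5) 2857.143ms=20/7b +285.714ms=2/7b
6) 3142.857ms=22/7b +285.714ms=2/7b
7) 3428.571ms=24/7b +285.714ms=2/7b
8) 3714.286ms=26/7b +285.714ms=2/7b
9) 4000.0ms=4b +2666.667ms=8/3b
10) 6666.667ms=20/3b +1333.333ms=4/3b
11) 8000.0ms=8b +1000.0ms=1b
12) 9000.0ms=9b +2000.0ms=2b
13) 11000.0ms=11b +1000.0ms=1b
14) 12000.0ms=12b +2000.0ms=2b
15) 14000.0ms=14b +2000.0ms=2b
Σ=16b of 16 (60bpm 4/4) — PASS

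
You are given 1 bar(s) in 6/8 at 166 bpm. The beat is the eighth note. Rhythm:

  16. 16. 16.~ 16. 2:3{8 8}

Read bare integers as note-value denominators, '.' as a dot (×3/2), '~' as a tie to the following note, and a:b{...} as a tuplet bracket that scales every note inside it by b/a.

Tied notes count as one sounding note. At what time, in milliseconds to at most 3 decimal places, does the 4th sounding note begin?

1. 0.0ms @ 0 + 271.084ms (3/4)
2. 271.084ms @ 3/4 + 271.084ms (3/4)
3. 542.169ms @ 3/2 + 542.169ms (3/2)
4. 1084.337ms @ 3 + 542.169ms (3/2)
5. 1626.506ms @ 9/2 + 542.169ms (3/2)

note 4 onset = 3b = 1084.337ms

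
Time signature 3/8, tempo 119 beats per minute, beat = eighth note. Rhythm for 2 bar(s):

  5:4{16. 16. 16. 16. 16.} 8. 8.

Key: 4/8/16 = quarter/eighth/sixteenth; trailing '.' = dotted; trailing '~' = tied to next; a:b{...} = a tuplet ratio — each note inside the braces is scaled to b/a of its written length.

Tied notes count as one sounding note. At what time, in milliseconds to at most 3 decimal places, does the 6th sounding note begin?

1. 0.0ms @ 0 + 302.521ms (3/5)
2. 302.521ms @ 3/5 + 302.521ms (3/5)
3. 605.042ms @ 6/5 + 302.521ms (3/5)
4. 907.563ms @ 9/5 + 302.521ms (3/5)
5. 1210.084ms @ 12/5 + 302.521ms (3/5)
6. 1512.605ms @ 3 + 756.303ms (3/2)
7. 2268.908ms @ 9/2 + 756.303ms (3/2)

note 6 onset = 3b = 1512.605ms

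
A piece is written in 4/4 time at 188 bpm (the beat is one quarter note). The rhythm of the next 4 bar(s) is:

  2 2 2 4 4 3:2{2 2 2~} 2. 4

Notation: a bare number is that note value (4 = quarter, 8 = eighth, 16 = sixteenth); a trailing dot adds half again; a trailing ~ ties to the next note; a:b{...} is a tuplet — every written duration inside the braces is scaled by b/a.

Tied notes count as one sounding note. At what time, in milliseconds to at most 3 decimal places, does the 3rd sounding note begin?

note 3 onset = 4b = 1276.596ms

1. 0.0ms @ 0 + 638.298ms (2)
2. 638.298ms @ 2 + 638.298ms (2)
3. 1276.596ms @ 4 + 638.298ms (2)
4. 1914.894ms @ 6 + 319.149ms (1)
5. 2234.043ms @ 7 + 319.149ms (1)
6. 2553.191ms @ 8 + 425.532ms (4/3)
7. 2978.723ms @ 28/3 + 425.532ms (4/3)
8. 3404.255ms @ 32/3 + 1382.979ms (13/3)
9. 4787.234ms @ 15 + 319.149ms (1)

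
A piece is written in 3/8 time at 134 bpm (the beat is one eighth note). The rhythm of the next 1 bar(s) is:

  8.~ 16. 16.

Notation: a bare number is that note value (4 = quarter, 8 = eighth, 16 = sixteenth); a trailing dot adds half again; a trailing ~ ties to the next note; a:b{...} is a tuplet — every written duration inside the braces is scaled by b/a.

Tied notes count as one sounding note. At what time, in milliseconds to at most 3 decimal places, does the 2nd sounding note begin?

1. 0.0ms @ 0 + 1007.463ms (9/4)
2. 1007.463ms @ 9/4 + 335.821ms (3/4)

note 2 onset = 9/4b = 1007.463ms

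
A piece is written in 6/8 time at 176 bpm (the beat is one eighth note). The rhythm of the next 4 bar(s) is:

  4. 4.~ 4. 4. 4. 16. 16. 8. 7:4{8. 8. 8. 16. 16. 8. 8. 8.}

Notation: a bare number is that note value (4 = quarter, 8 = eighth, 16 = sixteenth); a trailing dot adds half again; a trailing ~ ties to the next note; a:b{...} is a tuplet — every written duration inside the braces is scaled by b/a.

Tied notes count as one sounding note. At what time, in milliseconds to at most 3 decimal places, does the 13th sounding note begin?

note 13 onset = 150/7b = 7305.195ms

1. 0.0ms @ 0 + 1022.727ms (3)
2. 1022.727ms @ 3 + 2045.455ms (6)
3. 3068.182ms @ 9 + 1022.727ms (3)
4. 4090.909ms @ 12 + 1022.727ms (3)
5. 5113.636ms @ 15 + 255.682ms (3/4)
6. 5369.318ms @ 63/4 + 255.682ms (3/4)
7. 5625.0ms @ 33/2 + 511.364ms (3/2)
8. 6136.364ms @ 18 + 292.208ms (6/7)
9. 6428.571ms @ 132/7 + 292.208ms (6/7)
10. 6720.779ms @ 138/7 + 292.208ms (6/7)
11. 7012.987ms @ 144/7 + 146.104ms (3/7)
12. 7159.091ms @ 21 + 146.104ms (3/7)
13. 7305.195ms @ 150/7 + 292.208ms (6/7)
14. 7597.403ms @ 156/7 + 292.208ms (6/7)
15. 7889.61ms @ 162/7 + 292.208ms (6/7)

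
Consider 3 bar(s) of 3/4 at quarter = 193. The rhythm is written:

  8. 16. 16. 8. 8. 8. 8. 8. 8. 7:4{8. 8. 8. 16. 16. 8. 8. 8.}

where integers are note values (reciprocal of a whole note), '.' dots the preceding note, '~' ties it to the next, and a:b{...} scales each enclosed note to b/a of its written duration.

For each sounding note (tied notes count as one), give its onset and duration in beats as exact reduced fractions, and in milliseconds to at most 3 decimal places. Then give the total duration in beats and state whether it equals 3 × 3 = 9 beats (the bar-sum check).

1) 0.0ms=0b +233.161ms=3/4b
2) 233.161ms=3/4b +116.58ms=3/8b
3) 349.741ms=9/8b +116.58ms=3/8b
4) 466.321ms=3/2b +233.161ms=3/4b
5) 699.482ms=9/4b +233.161ms=3/4b
6) 932.642ms=3b +233.161ms=3/4b
7) 1165.803ms=15/4b +233.161ms=3/4b
8) 1398.964ms=9/2b +233.161ms=3/4b
9) 1632.124ms=21/4b +233.161ms=3/4b
10) 1865.285ms=6b +133.235ms=3/7b
11) 1998.52ms=45/7b +133.235ms=3/7b
12) 2131.754ms=48/7b +133.235ms=3/7b
13) 2264.989ms=51/7b +66.617ms=3/14b
14) 2331.606ms=15/2b +66.617ms=3/14b
15) 2398.224ms=54/7b +133.235ms=3/7b
16) 2531.458ms=57/7b +133.235ms=3/7b
17) 2664.693ms=60/7b +133.235ms=3/7b
Σ=9b of 9 (193bpm 3/4) — PASS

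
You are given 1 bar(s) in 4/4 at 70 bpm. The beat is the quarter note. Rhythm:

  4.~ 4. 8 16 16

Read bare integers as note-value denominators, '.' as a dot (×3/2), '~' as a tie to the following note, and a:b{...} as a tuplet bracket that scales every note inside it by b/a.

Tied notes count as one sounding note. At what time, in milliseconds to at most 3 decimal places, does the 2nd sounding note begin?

note 2 onset = 3b = 2571.429ms

1. 0.0ms @ 0 + 2571.429ms (3)
2. 2571.429ms @ 3 + 428.571ms (1/2)
3. 3000.0ms @ 7/2 + 214.286ms (1/4)
4. 3214.286ms @ 15/4 + 214.286ms (1/4)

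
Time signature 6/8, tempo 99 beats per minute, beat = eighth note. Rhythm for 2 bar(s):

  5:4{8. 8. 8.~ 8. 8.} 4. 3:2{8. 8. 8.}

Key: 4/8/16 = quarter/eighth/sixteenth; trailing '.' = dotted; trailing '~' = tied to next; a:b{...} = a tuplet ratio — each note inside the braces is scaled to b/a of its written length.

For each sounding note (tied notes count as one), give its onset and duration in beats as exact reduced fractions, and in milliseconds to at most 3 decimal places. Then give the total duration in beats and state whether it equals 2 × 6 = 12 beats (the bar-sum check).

1) 0.0ms=0b +727.273ms=6/5b
2) 727.273ms=6/5b +727.273ms=6/5b
3) 1454.545ms=12/5b +1454.545ms=12/5b
4) 2909.091ms=24/5b +727.273ms=6/5b
5) 3636.364ms=6b +1818.182ms=3b
6) 5454.545ms=9b +606.061ms=1b
7) 6060.606ms=10b +606.061ms=1b
8) 6666.667ms=11b +606.061ms=1b
Σ=12b of 12 (99bpm 6/8) — PASS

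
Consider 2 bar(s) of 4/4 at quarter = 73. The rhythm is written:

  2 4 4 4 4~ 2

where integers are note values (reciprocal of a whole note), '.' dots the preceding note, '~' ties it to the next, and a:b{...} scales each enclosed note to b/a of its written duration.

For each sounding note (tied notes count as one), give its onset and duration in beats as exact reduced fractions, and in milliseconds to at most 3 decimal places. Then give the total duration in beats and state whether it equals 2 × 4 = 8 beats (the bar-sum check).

1) 0.0ms=0b +1643.836ms=2b
2) 1643.836ms=2b +821.918ms=1b
3) 2465.753ms=3b +821.918ms=1b
4) 3287.671ms=4b +821.918ms=1b
5) 4109.589ms=5b +2465.753ms=3b
Σ=8b of 8 (73bpm 4/4) — PASS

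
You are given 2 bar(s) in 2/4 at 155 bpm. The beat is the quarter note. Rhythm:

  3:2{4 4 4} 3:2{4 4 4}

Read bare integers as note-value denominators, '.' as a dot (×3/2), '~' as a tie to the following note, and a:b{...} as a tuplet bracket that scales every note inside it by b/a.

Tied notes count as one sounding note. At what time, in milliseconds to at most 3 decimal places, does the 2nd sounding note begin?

note 2 onset = 2/3b = 258.065ms

1. 0.0ms @ 0 + 258.065ms (2/3)
2. 258.065ms @ 2/3 + 258.065ms (2/3)
3. 516.129ms @ 4/3 + 258.065ms (2/3)
4. 774.194ms @ 2 + 258.065ms (2/3)
5. 1032.258ms @ 8/3 + 258.065ms (2/3)
6. 1290.323ms @ 10/3 + 258.065ms (2/3)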